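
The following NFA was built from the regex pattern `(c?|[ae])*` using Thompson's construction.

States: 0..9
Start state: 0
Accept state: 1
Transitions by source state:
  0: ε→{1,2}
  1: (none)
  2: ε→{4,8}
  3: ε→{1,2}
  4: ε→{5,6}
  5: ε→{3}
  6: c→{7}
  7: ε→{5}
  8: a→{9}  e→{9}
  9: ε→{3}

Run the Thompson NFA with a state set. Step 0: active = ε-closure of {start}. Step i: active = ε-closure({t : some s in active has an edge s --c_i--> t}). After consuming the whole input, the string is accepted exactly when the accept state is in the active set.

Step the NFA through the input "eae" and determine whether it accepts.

Answer: ACCEPT

Derivation:
start: ε-closure({0}) = {0,1,2,3,4,5,6,8}
'e' @ 1: {1,2,3,4,5,6,8,9}  (accept∈set)
'a' @ 2: {1,2,3,4,5,6,8,9}  (accept∈set)
'e' @ 3: {1,2,3,4,5,6,8,9}  (accept∈set)
end set {1,2,3,4,5,6,8,9} — state 1 in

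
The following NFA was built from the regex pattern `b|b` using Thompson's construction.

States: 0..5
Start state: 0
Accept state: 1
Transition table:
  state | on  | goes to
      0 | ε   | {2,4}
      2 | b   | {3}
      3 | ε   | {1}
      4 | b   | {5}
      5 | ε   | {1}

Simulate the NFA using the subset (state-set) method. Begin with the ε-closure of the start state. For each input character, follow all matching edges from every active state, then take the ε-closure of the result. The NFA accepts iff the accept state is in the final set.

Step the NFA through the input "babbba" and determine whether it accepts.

S₀ = ε-closure({0}) = {0,2,4}
'b' @ 1: {1,3,5}  (accept∈set)
'a' @ 2: {}  — state set empty
rest 'bbba' ignored (set empty)
final: {}; accept 1 not in set

Answer: REJECT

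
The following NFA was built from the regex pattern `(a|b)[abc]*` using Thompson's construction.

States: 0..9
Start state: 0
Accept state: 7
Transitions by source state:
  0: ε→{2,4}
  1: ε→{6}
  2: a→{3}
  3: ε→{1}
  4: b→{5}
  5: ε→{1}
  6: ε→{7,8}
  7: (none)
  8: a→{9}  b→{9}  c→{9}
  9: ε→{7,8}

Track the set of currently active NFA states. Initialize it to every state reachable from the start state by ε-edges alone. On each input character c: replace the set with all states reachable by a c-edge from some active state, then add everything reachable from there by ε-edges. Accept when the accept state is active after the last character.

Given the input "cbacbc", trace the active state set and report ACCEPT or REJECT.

Answer: REJECT

Trace:
start: ε-closure({0}) = {0,2,4}
'c' @ 1: {}  — state set empty
rest 'bacbc' ignored (set empty)
after full input: {}  (accept=7 not in)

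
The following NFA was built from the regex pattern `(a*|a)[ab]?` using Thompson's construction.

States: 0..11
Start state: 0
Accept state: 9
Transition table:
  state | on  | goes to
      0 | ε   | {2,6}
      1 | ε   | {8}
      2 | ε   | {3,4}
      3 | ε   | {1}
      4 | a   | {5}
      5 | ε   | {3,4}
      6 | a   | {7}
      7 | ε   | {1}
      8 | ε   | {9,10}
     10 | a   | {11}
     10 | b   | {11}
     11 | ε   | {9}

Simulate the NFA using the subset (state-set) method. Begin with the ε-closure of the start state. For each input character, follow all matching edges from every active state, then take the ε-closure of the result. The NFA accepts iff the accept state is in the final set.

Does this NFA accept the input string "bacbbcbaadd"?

initial (ε-close {0}): {0,1,2,3,4,6,8,9,10}
'b' @ 1: {9,11}  (accept∈set)
'a' @ 2: {}  — state set empty
rest 'cbbcbaadd' ignored (set empty)
after full input: {}  (accept=9 not in)

Answer: REJECT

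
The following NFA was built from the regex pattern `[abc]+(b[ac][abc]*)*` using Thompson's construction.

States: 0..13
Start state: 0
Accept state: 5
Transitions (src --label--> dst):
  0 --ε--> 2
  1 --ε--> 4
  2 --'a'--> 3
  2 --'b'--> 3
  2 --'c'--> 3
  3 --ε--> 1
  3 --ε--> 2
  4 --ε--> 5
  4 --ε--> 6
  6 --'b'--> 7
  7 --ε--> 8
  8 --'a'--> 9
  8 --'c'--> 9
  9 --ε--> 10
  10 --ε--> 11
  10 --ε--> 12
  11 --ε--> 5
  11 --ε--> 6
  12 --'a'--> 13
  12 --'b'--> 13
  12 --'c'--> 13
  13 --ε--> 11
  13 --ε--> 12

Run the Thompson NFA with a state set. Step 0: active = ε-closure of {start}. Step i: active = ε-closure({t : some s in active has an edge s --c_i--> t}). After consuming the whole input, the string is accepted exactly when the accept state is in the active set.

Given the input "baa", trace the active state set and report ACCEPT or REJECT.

start: ε-closure({0}) = {0,2}
'b' @ 1: {1,2,3,4,5,6}  (accept∈set)
'a' @ 2: {1,2,3,4,5,6}  (accept∈set)
'a' @ 3: {1,2,3,4,5,6}  (accept∈set)
final: {1,2,3,4,5,6}; accept 5 in set

Answer: ACCEPT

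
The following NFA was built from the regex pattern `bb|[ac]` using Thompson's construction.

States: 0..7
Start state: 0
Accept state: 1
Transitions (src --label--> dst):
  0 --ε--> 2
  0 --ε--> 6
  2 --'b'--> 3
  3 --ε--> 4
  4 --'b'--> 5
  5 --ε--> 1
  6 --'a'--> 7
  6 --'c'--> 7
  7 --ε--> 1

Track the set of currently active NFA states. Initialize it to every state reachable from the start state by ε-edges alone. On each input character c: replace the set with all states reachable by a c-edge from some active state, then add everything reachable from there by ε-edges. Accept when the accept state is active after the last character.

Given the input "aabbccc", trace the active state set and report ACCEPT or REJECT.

Answer: REJECT

Derivation:
start: ε-closure({0}) = {0,2,6}
'a' @ 1: {1,7}  (accept∈set)
'a' @ 2: {}  — dead — no transitions
rest 'bbccc' ignored (set empty)
final: {}; accept 1 not in set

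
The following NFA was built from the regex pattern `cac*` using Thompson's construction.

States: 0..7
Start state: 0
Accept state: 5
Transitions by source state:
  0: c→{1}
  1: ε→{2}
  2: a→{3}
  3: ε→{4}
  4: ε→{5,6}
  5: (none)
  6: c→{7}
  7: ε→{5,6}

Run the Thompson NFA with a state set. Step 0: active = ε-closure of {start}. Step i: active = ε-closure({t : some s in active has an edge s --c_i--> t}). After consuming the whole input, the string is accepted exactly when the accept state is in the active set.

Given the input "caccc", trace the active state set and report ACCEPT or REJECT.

Answer: ACCEPT

Steps:
initial (ε-close {0}): {0}
'c' @ 1: {1,2}
'a' @ 2: {3,4,5,6}  ✓accept
'c' @ 3: {5,6,7}  ✓accept
'c' @ 4: {5,6,7}  ✓accept
'c' @ 5: {5,6,7}  ✓accept
after full input: {5,6,7}  (accept=5 in)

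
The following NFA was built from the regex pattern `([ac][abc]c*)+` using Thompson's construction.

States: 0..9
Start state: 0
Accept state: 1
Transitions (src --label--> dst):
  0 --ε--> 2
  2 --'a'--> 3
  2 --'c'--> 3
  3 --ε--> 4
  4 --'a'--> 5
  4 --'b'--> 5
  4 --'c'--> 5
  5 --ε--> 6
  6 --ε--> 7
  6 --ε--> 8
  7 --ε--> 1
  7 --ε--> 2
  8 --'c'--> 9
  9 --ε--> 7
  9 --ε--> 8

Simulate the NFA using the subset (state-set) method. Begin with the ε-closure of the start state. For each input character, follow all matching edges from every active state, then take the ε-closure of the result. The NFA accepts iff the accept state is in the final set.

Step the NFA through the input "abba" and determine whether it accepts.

initial (ε-close {0}): {0,2}
'a' @ 1: {3,4}
'b' @ 2: {1,2,5,6,7,8}  ✓accept
'b' @ 3: {}  — state set empty
rest 'a' ignored (set empty)
end set {} — state 1 not in

Answer: REJECT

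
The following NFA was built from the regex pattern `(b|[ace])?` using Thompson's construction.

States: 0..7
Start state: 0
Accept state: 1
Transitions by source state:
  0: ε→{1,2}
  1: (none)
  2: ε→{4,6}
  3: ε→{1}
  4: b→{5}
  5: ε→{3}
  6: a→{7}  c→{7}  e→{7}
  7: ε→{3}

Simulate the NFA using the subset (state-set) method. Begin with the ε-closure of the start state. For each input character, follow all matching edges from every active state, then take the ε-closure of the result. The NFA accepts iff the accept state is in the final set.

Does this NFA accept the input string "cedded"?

initial (ε-close {0}): {0,1,2,4,6}
'c' @ 1: {1,3,7}  ✓accept
'e' @ 2: {}  — state set empty
rest 'dded' ignored (set empty)
after full input: {}  (accept=1 not in)

Answer: REJECT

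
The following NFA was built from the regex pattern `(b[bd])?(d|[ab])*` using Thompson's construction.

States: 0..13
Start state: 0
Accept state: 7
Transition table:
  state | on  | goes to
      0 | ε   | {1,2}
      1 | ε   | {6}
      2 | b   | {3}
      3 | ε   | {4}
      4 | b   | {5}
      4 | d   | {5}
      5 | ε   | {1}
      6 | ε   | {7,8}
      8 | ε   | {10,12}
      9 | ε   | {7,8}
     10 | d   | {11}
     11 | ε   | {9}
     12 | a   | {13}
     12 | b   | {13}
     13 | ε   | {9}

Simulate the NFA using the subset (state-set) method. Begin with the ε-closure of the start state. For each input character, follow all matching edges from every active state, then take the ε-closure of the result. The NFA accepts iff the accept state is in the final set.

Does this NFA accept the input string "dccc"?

Answer: REJECT

Trace:
start: ε-closure({0}) = {0,1,2,6,7,8,10,12}
'd' @ 1: {7,8,9,10,11,12}  ✓accept
'c' @ 2: {}  — state set empty
rest 'cc' ignored (set empty)
end set {} — state 7 not in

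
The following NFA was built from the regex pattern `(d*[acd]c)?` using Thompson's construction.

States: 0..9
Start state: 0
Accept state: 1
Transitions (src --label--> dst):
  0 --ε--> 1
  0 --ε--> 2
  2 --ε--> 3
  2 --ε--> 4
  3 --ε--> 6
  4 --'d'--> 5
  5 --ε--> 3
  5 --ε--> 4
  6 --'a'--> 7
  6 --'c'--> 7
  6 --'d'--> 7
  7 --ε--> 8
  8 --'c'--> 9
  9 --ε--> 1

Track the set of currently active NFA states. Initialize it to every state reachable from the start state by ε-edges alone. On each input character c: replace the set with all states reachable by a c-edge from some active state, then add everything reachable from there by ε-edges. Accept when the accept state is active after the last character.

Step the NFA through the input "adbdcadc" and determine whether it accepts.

Answer: REJECT

Derivation:
S₀ = ε-closure({0}) = {0,1,2,3,4,6}
'a' @ 1: {7,8}
'd' @ 2: {}  — dead — no transitions
rest 'bdcadc' ignored (set empty)
end set {} — state 1 not in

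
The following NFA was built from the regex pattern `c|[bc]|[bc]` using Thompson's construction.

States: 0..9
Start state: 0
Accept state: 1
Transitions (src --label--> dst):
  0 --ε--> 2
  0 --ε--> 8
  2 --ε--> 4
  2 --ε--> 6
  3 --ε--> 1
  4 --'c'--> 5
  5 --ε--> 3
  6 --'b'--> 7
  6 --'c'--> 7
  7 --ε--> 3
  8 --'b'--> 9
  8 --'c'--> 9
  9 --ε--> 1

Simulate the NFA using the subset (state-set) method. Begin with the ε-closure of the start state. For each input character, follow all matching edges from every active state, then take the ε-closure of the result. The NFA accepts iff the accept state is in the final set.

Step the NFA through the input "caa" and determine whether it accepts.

Answer: REJECT

Derivation:
S₀ = ε-closure({0}) = {0,2,4,6,8}
'c' @ 1: {1,3,5,7,9}  [accepting]
'a' @ 2: {}  — state set empty
rest 'a' ignored (set empty)
final: {}; accept 1 not in set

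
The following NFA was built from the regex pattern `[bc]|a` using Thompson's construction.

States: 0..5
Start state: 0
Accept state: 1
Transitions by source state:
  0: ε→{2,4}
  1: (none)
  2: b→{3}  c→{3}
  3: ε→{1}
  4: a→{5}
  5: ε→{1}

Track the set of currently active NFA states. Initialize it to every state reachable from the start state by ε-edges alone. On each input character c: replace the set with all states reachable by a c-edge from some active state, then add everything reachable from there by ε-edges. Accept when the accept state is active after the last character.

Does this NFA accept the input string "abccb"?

Answer: REJECT

Derivation:
S₀ = ε-closure({0}) = {0,2,4}
'a' @ 1: {1,5}  [accepting]
'b' @ 2: {}  — dead — no transitions
rest 'ccb' ignored (set empty)
final: {}; accept 1 not in set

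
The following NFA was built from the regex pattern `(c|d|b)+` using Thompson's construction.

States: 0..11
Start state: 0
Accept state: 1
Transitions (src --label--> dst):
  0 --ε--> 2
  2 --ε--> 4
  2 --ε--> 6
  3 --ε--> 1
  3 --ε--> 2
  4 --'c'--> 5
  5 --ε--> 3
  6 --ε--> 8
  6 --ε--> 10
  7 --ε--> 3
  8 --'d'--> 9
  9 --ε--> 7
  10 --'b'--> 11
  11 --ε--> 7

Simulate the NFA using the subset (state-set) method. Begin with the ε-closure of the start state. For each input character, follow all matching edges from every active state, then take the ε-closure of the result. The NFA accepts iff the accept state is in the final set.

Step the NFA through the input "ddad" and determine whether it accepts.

Answer: REJECT

Trace:
start: ε-closure({0}) = {0,2,4,6,8,10}
'd' @ 1: {1,2,3,4,6,7,8,9,10}  [accepting]
'd' @ 2: {1,2,3,4,6,7,8,9,10}  [accepting]
'a' @ 3: {}  — dead — no transitions
rest 'd' ignored (set empty)
after full input: {}  (accept=1 not in)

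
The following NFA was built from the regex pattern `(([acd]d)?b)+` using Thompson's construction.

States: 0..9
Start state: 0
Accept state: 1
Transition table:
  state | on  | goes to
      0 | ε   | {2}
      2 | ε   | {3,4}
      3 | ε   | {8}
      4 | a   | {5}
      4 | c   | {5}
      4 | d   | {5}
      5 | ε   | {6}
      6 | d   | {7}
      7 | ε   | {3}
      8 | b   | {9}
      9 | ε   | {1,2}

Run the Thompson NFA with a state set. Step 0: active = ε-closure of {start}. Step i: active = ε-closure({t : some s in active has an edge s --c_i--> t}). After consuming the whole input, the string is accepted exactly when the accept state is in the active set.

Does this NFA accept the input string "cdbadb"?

S₀ = ε-closure({0}) = {0,2,3,4,8}
'c' @ 1: {5,6}
'd' @ 2: {3,7,8}
'b' @ 3: {1,2,3,4,8,9}  [accepting]
'a' @ 4: {5,6}
'd' @ 5: {3,7,8}
'b' @ 6: {1,2,3,4,8,9}  [accepting]
end set {1,2,3,4,8,9} — state 1 in

Answer: ACCEPT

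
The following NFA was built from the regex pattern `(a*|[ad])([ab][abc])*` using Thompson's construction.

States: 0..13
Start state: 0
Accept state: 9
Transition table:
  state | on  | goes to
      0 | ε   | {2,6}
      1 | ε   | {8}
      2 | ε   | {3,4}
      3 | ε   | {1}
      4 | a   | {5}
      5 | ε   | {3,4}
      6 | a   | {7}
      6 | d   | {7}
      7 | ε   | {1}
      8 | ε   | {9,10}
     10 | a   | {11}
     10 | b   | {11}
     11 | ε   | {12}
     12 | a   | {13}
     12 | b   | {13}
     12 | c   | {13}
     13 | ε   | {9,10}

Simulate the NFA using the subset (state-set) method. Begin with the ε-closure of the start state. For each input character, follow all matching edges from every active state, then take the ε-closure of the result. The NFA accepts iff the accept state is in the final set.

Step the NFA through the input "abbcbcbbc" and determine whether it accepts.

S₀ = ε-closure({0}) = {0,1,2,3,4,6,8,9,10}
'a' @ 1: {1,3,4,5,7,8,9,10,11,12}  [accepting]
'b' @ 2: {9,10,11,12,13}  [accepting]
'b' @ 3: {9,10,11,12,13}  [accepting]
'c' @ 4: {9,10,13}  [accepting]
'b' @ 5: {11,12}
'c' @ 6: {9,10,13}  [accepting]
'b' @ 7: {11,12}
'b' @ 8: {9,10,13}  [accepting]
'c' @ 9: {}  — no active states
final: {}; accept 9 not in set

Answer: REJECT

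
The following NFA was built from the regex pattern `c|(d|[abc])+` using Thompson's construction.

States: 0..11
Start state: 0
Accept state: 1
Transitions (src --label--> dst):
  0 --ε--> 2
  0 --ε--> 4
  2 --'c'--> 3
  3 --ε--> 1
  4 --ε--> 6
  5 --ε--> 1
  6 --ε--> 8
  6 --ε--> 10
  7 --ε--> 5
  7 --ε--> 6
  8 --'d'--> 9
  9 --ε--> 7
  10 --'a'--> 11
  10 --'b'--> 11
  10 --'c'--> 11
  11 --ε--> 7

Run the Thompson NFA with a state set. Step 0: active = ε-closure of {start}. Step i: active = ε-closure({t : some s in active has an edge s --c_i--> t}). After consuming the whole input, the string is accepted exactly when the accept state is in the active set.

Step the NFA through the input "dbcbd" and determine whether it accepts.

start: ε-closure({0}) = {0,2,4,6,8,10}
'd' @ 1: {1,5,6,7,8,9,10}  ✓accept
'b' @ 2: {1,5,6,7,8,10,11}  ✓accept
'c' @ 3: {1,5,6,7,8,10,11}  ✓accept
'b' @ 4: {1,5,6,7,8,10,11}  ✓accept
'd' @ 5: {1,5,6,7,8,9,10}  ✓accept
after full input: {1,5,6,7,8,9,10}  (accept=1 in)

Answer: ACCEPT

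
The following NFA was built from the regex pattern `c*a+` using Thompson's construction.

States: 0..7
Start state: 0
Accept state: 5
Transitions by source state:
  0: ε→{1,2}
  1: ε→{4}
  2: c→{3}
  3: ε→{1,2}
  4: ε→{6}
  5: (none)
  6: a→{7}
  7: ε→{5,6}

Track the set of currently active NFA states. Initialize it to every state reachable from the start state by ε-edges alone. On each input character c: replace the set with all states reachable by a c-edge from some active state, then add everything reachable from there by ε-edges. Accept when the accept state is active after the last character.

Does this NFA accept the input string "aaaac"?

start: ε-closure({0}) = {0,1,2,4,6}
'a' @ 1: {5,6,7}  ✓accept
'a' @ 2: {5,6,7}  ✓accept
'a' @ 3: {5,6,7}  ✓accept
'a' @ 4: {5,6,7}  ✓accept
'c' @ 5: {}  — dead — no transitions
final: {}; accept 5 not in set

Answer: REJECT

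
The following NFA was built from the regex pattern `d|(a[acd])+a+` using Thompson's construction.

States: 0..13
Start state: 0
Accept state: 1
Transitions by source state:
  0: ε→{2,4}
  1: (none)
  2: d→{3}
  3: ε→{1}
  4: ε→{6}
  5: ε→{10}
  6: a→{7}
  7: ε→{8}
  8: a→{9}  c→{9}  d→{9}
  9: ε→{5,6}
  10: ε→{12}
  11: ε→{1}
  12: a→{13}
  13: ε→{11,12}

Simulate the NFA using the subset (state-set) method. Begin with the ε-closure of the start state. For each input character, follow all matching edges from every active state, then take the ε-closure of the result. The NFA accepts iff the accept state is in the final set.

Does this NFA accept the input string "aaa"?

initial (ε-close {0}): {0,2,4,6}
'a' @ 1: {7,8}
'a' @ 2: {5,6,9,10,12}
'a' @ 3: {1,7,8,11,12,13}  (accept∈set)
final: {1,7,8,11,12,13}; accept 1 in set

Answer: ACCEPT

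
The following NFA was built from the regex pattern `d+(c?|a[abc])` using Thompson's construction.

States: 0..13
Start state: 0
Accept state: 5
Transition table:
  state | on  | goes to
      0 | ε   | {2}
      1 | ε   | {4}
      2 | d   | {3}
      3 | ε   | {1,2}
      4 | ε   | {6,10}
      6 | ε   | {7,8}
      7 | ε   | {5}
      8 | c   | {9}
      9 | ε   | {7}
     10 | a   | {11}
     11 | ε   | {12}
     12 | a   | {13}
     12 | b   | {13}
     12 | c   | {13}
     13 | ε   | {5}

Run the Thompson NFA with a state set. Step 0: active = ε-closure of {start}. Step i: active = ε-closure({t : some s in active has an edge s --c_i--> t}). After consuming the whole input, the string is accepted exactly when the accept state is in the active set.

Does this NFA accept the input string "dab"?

Answer: ACCEPT

Trace:
S₀ = ε-closure({0}) = {0,2}
'd' @ 1: {1,2,3,4,5,6,7,8,10}  (accept∈set)
'a' @ 2: {11,12}
'b' @ 3: {5,13}  (accept∈set)
end set {5,13} — state 5 in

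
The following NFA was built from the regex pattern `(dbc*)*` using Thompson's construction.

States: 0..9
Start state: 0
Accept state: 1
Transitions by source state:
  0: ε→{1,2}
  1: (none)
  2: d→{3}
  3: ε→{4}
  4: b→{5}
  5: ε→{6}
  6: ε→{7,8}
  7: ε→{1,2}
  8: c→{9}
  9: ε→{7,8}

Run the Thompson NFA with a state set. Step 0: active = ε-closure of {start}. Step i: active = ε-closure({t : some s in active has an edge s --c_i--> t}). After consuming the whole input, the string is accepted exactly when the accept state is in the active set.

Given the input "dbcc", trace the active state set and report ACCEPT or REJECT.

initial (ε-close {0}): {0,1,2}
'd' @ 1: {3,4}
'b' @ 2: {1,2,5,6,7,8}  (accept∈set)
'c' @ 3: {1,2,7,8,9}  (accept∈set)
'c' @ 4: {1,2,7,8,9}  (accept∈set)
end set {1,2,7,8,9} — state 1 in

Answer: ACCEPT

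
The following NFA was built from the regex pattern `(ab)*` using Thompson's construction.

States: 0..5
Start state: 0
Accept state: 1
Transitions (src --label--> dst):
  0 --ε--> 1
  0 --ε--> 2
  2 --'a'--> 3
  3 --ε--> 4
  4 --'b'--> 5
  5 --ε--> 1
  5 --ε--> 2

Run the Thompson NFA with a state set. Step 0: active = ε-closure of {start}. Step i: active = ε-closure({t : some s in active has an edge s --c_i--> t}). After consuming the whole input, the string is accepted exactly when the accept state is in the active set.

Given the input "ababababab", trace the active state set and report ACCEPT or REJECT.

initial (ε-close {0}): {0,1,2}
'a' @ 1: {3,4}
'b' @ 2: {1,2,5}  ✓accept
'a' @ 3: {3,4}
'b' @ 4: {1,2,5}  ✓accept
'a' @ 5: {3,4}
'b' @ 6: {1,2,5}  ✓accept
'a' @ 7: {3,4}
'b' @ 8: {1,2,5}  ✓accept
'a' @ 9: {3,4}
'b' @ 10: {1,2,5}  ✓accept
after full input: {1,2,5}  (accept=1 in)

Answer: ACCEPT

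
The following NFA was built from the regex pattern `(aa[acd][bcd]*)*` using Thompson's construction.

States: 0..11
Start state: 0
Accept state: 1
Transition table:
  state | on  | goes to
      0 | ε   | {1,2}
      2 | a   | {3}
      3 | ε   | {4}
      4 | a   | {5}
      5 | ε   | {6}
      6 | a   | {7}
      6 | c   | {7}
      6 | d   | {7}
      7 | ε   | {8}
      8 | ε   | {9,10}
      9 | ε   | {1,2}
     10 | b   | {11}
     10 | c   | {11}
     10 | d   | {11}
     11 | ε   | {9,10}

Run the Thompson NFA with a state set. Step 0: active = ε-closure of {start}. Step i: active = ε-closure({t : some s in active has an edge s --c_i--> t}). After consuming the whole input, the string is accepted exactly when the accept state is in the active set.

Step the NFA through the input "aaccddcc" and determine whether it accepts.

Answer: ACCEPT

Derivation:
S₀ = ε-closure({0}) = {0,1,2}
'a' @ 1: {3,4}
'a' @ 2: {5,6}
'c' @ 3: {1,2,7,8,9,10}  ✓accept
'c' @ 4: {1,2,9,10,11}  ✓accept
'd' @ 5: {1,2,9,10,11}  ✓accept
'd' @ 6: {1,2,9,10,11}  ✓accept
'c' @ 7: {1,2,9,10,11}  ✓accept
'c' @ 8: {1,2,9,10,11}  ✓accept
final: {1,2,9,10,11}; accept 1 in set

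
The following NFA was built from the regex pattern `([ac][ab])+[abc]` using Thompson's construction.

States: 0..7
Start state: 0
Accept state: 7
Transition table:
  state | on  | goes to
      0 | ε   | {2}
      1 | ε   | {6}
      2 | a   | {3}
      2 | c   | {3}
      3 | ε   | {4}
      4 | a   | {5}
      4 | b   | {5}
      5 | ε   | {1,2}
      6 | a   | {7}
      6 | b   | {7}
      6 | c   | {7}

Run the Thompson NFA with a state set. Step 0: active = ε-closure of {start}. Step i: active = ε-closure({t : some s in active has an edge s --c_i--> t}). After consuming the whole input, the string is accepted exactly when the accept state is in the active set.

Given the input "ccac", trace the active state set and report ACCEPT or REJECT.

Answer: REJECT

Derivation:
start: ε-closure({0}) = {0,2}
'c' @ 1: {3,4}
'c' @ 2: {}  — state set empty
rest 'ac' ignored (set empty)
after full input: {}  (accept=7 not in)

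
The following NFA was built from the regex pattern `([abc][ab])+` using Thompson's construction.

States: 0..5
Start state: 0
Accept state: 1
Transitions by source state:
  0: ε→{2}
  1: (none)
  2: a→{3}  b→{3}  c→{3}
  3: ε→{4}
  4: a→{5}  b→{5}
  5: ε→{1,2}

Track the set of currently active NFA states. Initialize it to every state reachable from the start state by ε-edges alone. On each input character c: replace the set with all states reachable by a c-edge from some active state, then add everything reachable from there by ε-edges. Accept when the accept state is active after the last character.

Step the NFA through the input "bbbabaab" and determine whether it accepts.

S₀ = ε-closure({0}) = {0,2}
'b' @ 1: {3,4}
'b' @ 2: {1,2,5}  [accepting]
'b' @ 3: {3,4}
'a' @ 4: {1,2,5}  [accepting]
'b' @ 5: {3,4}
'a' @ 6: {1,2,5}  [accepting]
'a' @ 7: {3,4}
'b' @ 8: {1,2,5}  [accepting]
after full input: {1,2,5}  (accept=1 in)

Answer: ACCEPT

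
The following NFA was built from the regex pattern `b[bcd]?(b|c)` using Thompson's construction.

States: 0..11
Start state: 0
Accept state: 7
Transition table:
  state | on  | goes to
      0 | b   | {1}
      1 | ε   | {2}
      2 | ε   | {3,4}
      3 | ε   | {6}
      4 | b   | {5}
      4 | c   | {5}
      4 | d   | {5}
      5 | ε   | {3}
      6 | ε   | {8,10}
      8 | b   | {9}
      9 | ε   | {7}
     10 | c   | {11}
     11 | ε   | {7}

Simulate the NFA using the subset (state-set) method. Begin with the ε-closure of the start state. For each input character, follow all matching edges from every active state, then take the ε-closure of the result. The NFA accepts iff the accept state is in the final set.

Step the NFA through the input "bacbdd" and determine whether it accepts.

S₀ = ε-closure({0}) = {0}
'b' @ 1: {1,2,3,4,6,8,10}
'a' @ 2: {}  — dead — no transitions
rest 'cbdd' ignored (set empty)
end set {} — state 7 not in

Answer: REJECT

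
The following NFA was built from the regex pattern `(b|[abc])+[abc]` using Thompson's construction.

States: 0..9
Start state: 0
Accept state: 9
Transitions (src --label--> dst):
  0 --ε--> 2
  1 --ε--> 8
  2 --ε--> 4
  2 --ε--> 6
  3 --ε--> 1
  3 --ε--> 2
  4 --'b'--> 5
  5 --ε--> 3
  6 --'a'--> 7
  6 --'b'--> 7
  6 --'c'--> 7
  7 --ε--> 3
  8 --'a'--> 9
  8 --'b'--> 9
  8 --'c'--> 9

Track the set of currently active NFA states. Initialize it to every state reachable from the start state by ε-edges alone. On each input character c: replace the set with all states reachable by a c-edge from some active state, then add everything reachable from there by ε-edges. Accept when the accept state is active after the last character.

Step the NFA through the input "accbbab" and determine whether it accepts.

initial (ε-close {0}): {0,2,4,6}
'a' @ 1: {1,2,3,4,6,7,8}
'c' @ 2: {1,2,3,4,6,7,8,9}  ✓accept
'c' @ 3: {1,2,3,4,6,7,8,9}  ✓accept
'b' @ 4: {1,2,3,4,5,6,7,8,9}  ✓accept
'b' @ 5: {1,2,3,4,5,6,7,8,9}  ✓accept
'a' @ 6: {1,2,3,4,6,7,8,9}  ✓accept
'b' @ 7: {1,2,3,4,5,6,7,8,9}  ✓accept
end set {1,2,3,4,5,6,7,8,9} — state 9 in

Answer: ACCEPT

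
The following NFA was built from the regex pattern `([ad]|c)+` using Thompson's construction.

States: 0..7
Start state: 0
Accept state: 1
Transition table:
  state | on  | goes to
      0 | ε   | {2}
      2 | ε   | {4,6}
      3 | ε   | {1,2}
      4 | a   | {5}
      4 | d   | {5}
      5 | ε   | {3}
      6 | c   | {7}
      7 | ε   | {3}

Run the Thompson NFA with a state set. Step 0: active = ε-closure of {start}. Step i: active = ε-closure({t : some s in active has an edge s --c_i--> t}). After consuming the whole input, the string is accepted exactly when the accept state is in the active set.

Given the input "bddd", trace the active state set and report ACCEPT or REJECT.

start: ε-closure({0}) = {0,2,4,6}
'b' @ 1: {}  — state set empty
rest 'ddd' ignored (set empty)
end set {} — state 1 not in

Answer: REJECT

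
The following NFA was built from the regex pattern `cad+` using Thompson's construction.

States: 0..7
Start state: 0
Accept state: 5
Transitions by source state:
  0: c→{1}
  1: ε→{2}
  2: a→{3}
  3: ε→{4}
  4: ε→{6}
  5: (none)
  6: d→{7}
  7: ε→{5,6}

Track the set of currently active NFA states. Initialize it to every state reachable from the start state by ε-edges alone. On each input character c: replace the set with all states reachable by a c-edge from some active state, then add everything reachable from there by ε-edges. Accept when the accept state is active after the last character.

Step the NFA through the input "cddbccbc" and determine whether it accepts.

Answer: REJECT

Steps:
start: ε-closure({0}) = {0}
'c' @ 1: {1,2}
'd' @ 2: {}  — dead — no transitions
rest 'dbccbc' ignored (set empty)
after full input: {}  (accept=5 not in)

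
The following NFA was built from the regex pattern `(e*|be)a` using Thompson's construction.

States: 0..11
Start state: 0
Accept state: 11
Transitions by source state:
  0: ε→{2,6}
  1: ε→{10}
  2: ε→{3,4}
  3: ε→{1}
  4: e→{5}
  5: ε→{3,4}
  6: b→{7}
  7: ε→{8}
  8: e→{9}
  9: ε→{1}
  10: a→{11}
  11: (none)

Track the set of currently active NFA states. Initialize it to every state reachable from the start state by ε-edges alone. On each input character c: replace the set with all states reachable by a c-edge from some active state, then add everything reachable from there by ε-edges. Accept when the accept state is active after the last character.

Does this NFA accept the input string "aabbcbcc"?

start: ε-closure({0}) = {0,1,2,3,4,6,10}
'a' @ 1: {11}  [accepting]
'a' @ 2: {}  — state set empty
rest 'bbcbcc' ignored (set empty)
final: {}; accept 11 not in set

Answer: REJECT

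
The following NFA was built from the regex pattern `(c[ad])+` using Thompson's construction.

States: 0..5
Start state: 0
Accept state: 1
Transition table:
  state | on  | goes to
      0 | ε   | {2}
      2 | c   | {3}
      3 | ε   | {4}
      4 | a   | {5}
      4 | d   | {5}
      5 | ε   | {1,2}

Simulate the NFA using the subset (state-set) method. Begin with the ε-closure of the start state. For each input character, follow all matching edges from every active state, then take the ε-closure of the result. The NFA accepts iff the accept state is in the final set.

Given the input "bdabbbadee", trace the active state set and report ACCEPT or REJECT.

Answer: REJECT

Trace:
initial (ε-close {0}): {0,2}
'b' @ 1: {}  — dead — no transitions
rest 'dabbbadee' ignored (set empty)
after full input: {}  (accept=1 not in)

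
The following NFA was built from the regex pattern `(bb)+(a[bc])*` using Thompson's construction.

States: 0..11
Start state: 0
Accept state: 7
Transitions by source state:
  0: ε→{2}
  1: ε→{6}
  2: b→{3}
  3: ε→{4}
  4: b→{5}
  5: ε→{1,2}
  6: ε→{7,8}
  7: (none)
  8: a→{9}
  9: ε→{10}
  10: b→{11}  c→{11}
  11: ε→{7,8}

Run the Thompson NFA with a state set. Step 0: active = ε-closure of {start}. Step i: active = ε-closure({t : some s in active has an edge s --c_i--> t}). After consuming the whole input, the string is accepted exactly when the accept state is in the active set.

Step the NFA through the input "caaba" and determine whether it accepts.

S₀ = ε-closure({0}) = {0,2}
'c' @ 1: {}  — dead — no transitions
rest 'aaba' ignored (set empty)
final: {}; accept 7 not in set

Answer: REJECT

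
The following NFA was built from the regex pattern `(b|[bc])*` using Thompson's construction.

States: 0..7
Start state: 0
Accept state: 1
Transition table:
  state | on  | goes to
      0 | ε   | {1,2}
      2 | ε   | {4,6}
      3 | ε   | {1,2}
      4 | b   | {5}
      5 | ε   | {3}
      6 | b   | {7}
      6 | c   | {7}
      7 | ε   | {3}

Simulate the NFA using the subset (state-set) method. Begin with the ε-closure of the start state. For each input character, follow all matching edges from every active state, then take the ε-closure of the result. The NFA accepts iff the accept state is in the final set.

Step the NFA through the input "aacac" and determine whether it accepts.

Answer: REJECT

Trace:
start: ε-closure({0}) = {0,1,2,4,6}
'a' @ 1: {}  — state set empty
rest 'acac' ignored (set empty)
final: {}; accept 1 not in set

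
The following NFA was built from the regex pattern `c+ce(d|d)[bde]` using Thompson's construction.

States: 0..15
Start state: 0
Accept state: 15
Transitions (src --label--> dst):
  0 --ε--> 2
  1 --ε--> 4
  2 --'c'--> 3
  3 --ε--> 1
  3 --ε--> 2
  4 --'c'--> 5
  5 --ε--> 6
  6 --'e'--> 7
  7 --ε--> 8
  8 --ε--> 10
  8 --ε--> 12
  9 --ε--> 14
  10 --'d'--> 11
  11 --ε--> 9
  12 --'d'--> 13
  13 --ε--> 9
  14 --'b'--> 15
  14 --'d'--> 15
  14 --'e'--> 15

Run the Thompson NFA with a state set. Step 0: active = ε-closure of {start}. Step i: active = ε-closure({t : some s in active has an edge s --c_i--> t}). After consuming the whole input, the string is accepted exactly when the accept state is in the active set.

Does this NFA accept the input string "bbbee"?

initial (ε-close {0}): {0,2}
'b' @ 1: {}  — no active states
rest 'bbee' ignored (set empty)
final: {}; accept 15 not in set

Answer: REJECT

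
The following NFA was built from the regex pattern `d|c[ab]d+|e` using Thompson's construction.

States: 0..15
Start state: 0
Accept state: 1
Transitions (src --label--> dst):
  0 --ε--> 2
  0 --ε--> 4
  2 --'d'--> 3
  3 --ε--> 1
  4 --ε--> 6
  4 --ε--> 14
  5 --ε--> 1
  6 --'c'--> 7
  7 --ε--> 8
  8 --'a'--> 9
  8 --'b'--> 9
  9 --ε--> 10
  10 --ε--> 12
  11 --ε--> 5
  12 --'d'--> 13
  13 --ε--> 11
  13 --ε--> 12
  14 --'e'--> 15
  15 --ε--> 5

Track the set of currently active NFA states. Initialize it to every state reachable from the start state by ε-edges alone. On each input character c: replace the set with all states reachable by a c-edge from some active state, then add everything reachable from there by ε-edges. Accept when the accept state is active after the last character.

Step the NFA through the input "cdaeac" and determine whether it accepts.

Answer: REJECT

Trace:
S₀ = ε-closure({0}) = {0,2,4,6,14}
'c' @ 1: {7,8}
'd' @ 2: {}  — state set empty
rest 'aeac' ignored (set empty)
after full input: {}  (accept=1 not in)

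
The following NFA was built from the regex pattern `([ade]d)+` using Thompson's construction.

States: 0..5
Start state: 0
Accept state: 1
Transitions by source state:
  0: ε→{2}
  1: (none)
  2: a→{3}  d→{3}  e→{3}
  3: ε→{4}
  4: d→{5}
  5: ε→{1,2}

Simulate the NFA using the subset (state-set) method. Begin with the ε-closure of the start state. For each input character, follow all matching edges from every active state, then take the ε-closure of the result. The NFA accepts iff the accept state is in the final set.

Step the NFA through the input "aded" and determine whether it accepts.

S₀ = ε-closure({0}) = {0,2}
'a' @ 1: {3,4}
'd' @ 2: {1,2,5}  (accept∈set)
'e' @ 3: {3,4}
'd' @ 4: {1,2,5}  (accept∈set)
end set {1,2,5} — state 1 in

Answer: ACCEPT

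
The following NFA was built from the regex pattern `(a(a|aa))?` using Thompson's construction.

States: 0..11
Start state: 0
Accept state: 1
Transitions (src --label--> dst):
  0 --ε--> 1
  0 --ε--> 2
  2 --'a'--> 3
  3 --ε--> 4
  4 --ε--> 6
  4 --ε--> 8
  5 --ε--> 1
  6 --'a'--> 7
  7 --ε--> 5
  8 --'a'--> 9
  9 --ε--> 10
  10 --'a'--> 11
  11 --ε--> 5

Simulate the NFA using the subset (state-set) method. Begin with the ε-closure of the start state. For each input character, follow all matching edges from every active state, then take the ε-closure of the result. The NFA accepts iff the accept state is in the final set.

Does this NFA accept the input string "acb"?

Answer: REJECT

Derivation:
start: ε-closure({0}) = {0,1,2}
'a' @ 1: {3,4,6,8}
'c' @ 2: {}  — state set empty
rest 'b' ignored (set empty)
after full input: {}  (accept=1 not in)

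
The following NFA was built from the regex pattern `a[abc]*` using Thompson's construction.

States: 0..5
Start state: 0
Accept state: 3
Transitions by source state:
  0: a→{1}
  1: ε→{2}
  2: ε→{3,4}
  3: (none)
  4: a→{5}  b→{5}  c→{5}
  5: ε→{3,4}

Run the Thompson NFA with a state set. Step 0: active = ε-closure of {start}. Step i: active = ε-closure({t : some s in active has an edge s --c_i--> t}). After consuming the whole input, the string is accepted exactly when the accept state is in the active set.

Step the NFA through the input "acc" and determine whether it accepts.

initial (ε-close {0}): {0}
'a' @ 1: {1,2,3,4}  [accepting]
'c' @ 2: {3,4,5}  [accepting]
'c' @ 3: {3,4,5}  [accepting]
end set {3,4,5} — state 3 in

Answer: ACCEPT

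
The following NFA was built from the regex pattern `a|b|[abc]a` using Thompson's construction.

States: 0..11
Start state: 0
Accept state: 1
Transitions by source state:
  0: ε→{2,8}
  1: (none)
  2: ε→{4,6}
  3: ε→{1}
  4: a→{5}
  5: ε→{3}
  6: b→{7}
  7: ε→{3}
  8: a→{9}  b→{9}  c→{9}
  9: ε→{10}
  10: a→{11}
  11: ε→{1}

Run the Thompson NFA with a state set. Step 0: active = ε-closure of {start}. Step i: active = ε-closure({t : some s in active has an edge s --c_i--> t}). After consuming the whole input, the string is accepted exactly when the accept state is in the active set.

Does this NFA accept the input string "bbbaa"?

Answer: REJECT

Steps:
S₀ = ε-closure({0}) = {0,2,4,6,8}
'b' @ 1: {1,3,7,9,10}  [accepting]
'b' @ 2: {}  — no active states
rest 'baa' ignored (set empty)
final: {}; accept 1 not in set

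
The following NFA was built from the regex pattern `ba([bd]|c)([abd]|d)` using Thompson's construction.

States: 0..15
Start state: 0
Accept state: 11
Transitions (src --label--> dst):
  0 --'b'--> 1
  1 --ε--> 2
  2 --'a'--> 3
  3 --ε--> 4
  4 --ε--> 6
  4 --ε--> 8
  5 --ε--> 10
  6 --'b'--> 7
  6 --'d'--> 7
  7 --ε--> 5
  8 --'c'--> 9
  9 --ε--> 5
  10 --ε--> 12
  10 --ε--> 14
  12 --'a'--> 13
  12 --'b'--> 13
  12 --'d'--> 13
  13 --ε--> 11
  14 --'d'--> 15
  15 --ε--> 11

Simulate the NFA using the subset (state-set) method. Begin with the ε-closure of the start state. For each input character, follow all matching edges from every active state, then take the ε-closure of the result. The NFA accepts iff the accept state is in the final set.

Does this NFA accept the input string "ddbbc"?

Answer: REJECT

Trace:
S₀ = ε-closure({0}) = {0}
'd' @ 1: {}  — state set empty
rest 'dbbc' ignored (set empty)
end set {} — state 11 not in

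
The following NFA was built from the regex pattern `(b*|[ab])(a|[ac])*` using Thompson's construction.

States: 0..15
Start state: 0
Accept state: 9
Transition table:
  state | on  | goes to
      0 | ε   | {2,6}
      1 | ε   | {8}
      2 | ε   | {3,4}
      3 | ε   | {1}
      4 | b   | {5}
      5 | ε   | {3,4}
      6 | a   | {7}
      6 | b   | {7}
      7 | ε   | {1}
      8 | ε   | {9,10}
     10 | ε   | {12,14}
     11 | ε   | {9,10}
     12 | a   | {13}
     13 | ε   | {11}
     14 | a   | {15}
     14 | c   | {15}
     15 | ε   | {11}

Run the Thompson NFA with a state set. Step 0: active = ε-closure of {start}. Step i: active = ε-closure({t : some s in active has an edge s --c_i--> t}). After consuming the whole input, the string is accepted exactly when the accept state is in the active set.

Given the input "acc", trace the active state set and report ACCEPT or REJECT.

Answer: ACCEPT

Steps:
initial (ε-close {0}): {0,1,2,3,4,6,8,9,10,12,14}
'a' @ 1: {1,7,8,9,10,11,12,13,14,15}  (accept∈set)
'c' @ 2: {9,10,11,12,14,15}  (accept∈set)
'c' @ 3: {9,10,11,12,14,15}  (accept∈set)
after full input: {9,10,11,12,14,15}  (accept=9 in)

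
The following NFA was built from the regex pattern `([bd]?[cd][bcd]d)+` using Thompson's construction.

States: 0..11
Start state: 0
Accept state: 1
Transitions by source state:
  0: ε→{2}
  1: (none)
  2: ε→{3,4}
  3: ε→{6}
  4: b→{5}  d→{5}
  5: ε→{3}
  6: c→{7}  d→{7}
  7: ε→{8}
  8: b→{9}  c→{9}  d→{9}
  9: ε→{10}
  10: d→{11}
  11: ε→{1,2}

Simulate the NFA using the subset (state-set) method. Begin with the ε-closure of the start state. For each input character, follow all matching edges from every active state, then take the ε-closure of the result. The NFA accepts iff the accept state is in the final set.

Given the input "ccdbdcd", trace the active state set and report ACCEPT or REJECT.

Answer: ACCEPT

Steps:
start: ε-closure({0}) = {0,2,3,4,6}
'c' @ 1: {7,8}
'c' @ 2: {9,10}
'd' @ 3: {1,2,3,4,6,11}  [accepting]
'b' @ 4: {3,5,6}
'd' @ 5: {7,8}
'c' @ 6: {9,10}
'd' @ 7: {1,2,3,4,6,11}  [accepting]
after full input: {1,2,3,4,6,11}  (accept=1 in)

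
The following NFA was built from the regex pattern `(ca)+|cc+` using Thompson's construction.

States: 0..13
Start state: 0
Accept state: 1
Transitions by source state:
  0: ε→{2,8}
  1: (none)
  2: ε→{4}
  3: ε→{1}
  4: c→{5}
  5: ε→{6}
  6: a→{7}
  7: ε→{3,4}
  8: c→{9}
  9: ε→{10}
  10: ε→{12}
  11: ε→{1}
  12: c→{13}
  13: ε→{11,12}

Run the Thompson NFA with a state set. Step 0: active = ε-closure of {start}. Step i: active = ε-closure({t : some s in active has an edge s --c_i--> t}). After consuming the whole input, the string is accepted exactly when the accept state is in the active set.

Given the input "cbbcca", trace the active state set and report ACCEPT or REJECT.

initial (ε-close {0}): {0,2,4,8}
'c' @ 1: {5,6,9,10,12}
'b' @ 2: {}  — no active states
rest 'bcca' ignored (set empty)
end set {} — state 1 not in

Answer: REJECT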